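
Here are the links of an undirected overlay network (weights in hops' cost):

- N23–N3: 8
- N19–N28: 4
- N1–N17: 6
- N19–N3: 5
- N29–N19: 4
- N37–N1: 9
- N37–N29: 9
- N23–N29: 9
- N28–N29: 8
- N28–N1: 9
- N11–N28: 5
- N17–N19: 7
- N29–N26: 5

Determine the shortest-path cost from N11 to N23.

22 hops' cost

Enumerating some paths:
N11–N28–N1–N17–N19–N3–N23: 5+9+6+7+5+8 = 40
N11–N28–N29–N19–N3–N23: 5+8+4+5+8 = 30
N11–N28–N1–N17–N19–N29–N23: 5+9+6+7+4+9 = 40
N11–N28–N29–N23: 5+8+9 = 22
The minimum is 22 hops' cost via N11–N28–N29–N23.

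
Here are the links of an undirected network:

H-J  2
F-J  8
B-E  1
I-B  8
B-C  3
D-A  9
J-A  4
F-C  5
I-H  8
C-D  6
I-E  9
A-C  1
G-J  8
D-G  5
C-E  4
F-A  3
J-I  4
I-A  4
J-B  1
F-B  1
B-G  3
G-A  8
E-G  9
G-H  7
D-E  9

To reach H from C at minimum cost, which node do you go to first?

B

Candidate routes:
C–B–J–H: 3+1+2 = 6
C–A–F–B–J–H: 1+3+1+1+2 = 8
C–A–J–H: 1+4+2 = 7
C–E–B–J–H: 4+1+1+2 = 8
Cheapest is C–B–J–H at 6.
So from C the first move is to B.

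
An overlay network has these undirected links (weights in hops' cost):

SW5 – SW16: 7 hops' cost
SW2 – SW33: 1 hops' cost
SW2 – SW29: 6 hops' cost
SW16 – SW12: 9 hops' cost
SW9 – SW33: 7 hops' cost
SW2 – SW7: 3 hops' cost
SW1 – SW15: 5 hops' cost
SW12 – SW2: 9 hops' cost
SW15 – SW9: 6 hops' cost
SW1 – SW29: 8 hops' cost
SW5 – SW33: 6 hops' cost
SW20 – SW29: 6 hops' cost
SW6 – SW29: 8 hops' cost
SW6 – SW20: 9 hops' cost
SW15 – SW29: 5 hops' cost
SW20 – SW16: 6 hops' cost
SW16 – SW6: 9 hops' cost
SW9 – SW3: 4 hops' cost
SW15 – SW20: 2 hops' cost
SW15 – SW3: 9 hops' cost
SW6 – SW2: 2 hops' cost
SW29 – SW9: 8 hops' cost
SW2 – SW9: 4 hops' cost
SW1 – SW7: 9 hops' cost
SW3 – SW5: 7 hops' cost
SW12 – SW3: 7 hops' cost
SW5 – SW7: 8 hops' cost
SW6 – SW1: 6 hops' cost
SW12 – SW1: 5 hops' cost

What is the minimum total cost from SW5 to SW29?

13 hops' cost

Running Dijkstra from SW5:
SW5: 0
SW33: 6  (via SW5)
SW2: 7  (via SW33)
SW3: 7  (via SW5)
SW16: 7  (via SW5)
SW7: 8  (via SW5)
SW6: 9  (via SW2)
SW9: 11  (via SW2)
SW29: 13  (via SW2)
Shortest route: SW5–SW33–SW2–SW29 = 13 hops' cost.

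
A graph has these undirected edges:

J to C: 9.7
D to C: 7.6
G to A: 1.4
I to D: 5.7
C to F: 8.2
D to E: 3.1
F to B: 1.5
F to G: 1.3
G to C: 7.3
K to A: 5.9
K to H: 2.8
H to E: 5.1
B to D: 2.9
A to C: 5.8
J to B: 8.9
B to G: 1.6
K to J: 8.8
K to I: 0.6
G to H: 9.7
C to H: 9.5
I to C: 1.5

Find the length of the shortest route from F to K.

Shortest distances from F:
F: 0
G: 1.3  (via F)
B: 1.5  (via F)
A: 2.7  (via G)
D: 4.4  (via B)
E: 7.5  (via D)
C: 8.2  (via F)
K: 8.6  (via A)
Shortest route: F–G–A–K = 8.6.

8.6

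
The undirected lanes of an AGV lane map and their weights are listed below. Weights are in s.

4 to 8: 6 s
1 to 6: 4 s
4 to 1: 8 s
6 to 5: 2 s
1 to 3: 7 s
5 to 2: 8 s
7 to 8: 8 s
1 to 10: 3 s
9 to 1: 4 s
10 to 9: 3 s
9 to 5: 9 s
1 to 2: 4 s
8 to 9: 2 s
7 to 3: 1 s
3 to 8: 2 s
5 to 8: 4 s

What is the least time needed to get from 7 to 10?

Compare a few routes:
7–3–8–9–10: 1+2+2+3 = 8
7–3–1–10: 1+7+3 = 11
7–3–8–9–1–10: 1+2+2+4+3 = 12
The minimum is 8 s via 7–3–8–9–10.

8 s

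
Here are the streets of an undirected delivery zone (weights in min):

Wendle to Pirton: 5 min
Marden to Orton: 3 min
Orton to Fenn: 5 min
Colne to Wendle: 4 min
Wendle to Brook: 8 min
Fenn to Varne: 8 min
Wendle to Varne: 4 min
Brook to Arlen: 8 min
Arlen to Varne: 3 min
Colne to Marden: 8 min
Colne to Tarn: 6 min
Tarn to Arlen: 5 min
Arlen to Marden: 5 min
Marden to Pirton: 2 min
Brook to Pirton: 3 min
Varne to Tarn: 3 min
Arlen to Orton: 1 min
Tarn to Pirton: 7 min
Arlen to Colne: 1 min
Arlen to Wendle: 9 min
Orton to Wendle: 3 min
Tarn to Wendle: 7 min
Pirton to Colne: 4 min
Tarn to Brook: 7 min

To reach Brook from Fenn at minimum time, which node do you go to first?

Orton

Candidate routes:
Fenn - Orton - Marden - Pirton - Brook: 5+3+2+3 = 13
Fenn - Orton - Arlen - Colne - Pirton - Brook: 5+1+1+4+3 = 14
Fenn - Orton - Arlen - Brook: 5+1+8 = 14
The minimum is 13 min via Fenn - Orton - Marden - Pirton - Brook.
So from Fenn the first move is to Orton.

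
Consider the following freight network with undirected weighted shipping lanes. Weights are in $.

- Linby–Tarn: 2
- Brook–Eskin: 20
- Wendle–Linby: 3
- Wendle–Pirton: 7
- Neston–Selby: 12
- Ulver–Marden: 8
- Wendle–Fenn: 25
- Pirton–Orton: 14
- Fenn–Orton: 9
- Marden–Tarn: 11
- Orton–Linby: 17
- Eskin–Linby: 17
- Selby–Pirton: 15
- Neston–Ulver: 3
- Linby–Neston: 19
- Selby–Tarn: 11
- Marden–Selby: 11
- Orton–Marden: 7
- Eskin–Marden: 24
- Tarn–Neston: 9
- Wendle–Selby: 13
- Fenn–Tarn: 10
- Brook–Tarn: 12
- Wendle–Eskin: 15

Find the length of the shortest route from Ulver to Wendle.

$17

Enumerating some paths:
Ulver - Neston - Tarn - Linby - Wendle: 3+9+2+3 = 17
Ulver - Marden - Tarn - Linby - Wendle: 8+11+2+3 = 24
The minimum is $17 via Ulver - Neston - Tarn - Linby - Wendle.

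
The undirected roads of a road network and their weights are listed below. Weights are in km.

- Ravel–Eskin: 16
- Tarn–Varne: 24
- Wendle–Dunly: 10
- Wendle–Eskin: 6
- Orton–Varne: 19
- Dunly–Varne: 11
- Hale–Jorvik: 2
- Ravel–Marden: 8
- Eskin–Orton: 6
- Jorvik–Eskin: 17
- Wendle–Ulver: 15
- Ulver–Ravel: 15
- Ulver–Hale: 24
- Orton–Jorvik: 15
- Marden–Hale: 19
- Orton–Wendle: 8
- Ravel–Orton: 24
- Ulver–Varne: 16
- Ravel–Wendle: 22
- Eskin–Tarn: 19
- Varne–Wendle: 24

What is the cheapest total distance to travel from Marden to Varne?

39 km

Running Dijkstra from Marden:
Marden: 0
Ravel: 8  (via Marden)
Hale: 19  (via Marden)
Jorvik: 21  (via Hale)
Ulver: 23  (via Ravel)
Eskin: 24  (via Ravel)
Orton: 30  (via Eskin)
Wendle: 30  (via Ravel)
Varne: 39  (via Ulver)
Shortest route: Marden → Ravel → Ulver → Varne = 39 km.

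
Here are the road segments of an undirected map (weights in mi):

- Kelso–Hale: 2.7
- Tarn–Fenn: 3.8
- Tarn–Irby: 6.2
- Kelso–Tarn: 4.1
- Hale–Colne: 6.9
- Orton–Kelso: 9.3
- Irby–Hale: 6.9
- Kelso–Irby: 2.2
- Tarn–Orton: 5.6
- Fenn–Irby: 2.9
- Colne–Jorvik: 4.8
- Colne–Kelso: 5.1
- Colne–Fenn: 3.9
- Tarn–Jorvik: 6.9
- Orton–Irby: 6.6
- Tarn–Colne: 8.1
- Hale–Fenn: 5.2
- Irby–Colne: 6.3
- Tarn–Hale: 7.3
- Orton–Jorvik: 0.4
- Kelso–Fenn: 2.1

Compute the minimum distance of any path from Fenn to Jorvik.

8.7 mi

Compare a few routes:
Fenn - Tarn - Jorvik: 3.8+6.9 = 10.7
Fenn - Irby - Orton - Jorvik: 2.9+6.6+0.4 = 9.9
Fenn - Colne - Jorvik: 3.9+4.8 = 8.7
Fenn - Tarn - Orton - Jorvik: 3.8+5.6+0.4 = 9.8
The minimum is 8.7 mi via Fenn - Colne - Jorvik.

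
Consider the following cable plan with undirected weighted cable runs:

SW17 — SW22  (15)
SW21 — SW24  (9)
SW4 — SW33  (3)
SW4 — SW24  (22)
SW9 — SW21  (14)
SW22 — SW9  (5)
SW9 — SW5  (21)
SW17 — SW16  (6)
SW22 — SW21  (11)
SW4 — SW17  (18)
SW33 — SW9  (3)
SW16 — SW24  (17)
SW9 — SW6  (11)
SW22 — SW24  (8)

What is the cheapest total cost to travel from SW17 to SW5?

41

Settle nodes by increasing distance from SW17:
SW17: 0
SW16: 6  (via SW17)
SW22: 15  (via SW17)
SW4: 18  (via SW17)
SW9: 20  (via SW22)
SW33: 21  (via SW4)
SW24: 23  (via SW16)
SW21: 26  (via SW22)
SW6: 31  (via SW9)
SW5: 41  (via SW9)
Shortest route: SW17 → SW22 → SW9 → SW5 = 41.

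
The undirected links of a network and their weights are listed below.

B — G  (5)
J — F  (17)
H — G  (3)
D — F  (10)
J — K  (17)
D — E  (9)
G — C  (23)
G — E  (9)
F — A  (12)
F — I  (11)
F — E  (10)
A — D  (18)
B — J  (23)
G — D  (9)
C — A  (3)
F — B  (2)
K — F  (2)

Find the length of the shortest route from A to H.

22

Shortest distances from A:
A: 0
C: 3  (via A)
F: 12  (via A)
B: 14  (via F)
K: 14  (via F)
D: 18  (via A)
G: 19  (via B)
E: 22  (via F)
H: 22  (via G)
Shortest route: A–F–B–G–H = 22.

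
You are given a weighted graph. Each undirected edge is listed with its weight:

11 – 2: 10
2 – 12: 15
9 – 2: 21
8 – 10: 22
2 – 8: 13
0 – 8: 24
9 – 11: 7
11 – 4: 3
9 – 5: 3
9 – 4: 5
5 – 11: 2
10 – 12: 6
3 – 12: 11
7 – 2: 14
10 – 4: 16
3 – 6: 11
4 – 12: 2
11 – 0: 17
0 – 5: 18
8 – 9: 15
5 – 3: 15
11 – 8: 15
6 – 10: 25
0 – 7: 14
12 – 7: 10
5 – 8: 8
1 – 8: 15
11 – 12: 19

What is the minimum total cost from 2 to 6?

37

Running Dijkstra from 2:
2: 0
11: 10  (via 2)
5: 12  (via 11)
4: 13  (via 11)
8: 13  (via 2)
7: 14  (via 2)
9: 15  (via 5)
12: 15  (via 2)
10: 21  (via 12)
3: 26  (via 12)
0: 27  (via 11)
1: 28  (via 8)
6: 37  (via 3)
Shortest route: 2–12–3–6 = 37.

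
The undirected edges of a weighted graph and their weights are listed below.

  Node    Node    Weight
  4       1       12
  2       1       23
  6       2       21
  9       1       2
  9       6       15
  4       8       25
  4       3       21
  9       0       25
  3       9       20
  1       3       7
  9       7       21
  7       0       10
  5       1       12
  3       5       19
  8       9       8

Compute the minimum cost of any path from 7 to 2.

46

Running Dijkstra from 7:
7: 0
0: 10  (via 7)
9: 21  (via 7)
1: 23  (via 9)
8: 29  (via 9)
3: 30  (via 1)
4: 35  (via 1)
5: 35  (via 1)
6: 36  (via 9)
2: 46  (via 1)
Shortest route: 7–9–1–2 = 46.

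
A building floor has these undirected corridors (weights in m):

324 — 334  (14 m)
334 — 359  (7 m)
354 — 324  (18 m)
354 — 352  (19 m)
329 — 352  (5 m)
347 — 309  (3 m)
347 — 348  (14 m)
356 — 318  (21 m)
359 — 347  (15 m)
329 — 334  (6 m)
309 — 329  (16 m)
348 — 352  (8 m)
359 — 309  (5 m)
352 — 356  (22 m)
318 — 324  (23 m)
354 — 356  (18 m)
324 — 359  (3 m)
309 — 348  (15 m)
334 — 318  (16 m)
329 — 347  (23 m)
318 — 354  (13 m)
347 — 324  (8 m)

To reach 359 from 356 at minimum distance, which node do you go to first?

Candidate routes:
356 → 354 → 324 → 359: 18+18+3 = 39
356 → 318 → 334 → 359: 21+16+7 = 44
356 → 352 → 329 → 334 → 359: 22+5+6+7 = 40
Cheapest is 356 → 354 → 324 → 359 at 39 m.
So from 356 the first move is to 354.

354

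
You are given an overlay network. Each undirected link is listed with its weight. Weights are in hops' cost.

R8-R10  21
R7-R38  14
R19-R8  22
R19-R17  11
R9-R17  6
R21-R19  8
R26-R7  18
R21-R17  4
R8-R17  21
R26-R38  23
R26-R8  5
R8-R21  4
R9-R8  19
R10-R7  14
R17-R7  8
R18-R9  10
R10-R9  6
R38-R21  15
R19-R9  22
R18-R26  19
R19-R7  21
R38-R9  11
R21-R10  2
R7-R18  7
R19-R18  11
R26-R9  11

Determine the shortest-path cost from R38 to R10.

Shortest distances from R38:
R38: 0
R9: 11  (via R38)
R7: 14  (via R38)
R21: 15  (via R38)
R10: 17  (via R9)
Shortest route: R38 → R9 → R10 = 17 hops' cost.

17 hops' cost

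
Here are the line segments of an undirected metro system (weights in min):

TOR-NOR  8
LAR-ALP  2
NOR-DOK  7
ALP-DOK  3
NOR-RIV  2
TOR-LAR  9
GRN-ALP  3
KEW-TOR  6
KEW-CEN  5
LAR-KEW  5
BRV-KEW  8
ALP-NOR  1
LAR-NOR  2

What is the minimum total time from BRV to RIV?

17 min

Compare a few routes:
BRV–KEW–LAR–NOR–RIV: 8+5+2+2 = 17
BRV–KEW–TOR–NOR–RIV: 8+6+8+2 = 24
BRV–KEW–LAR–ALP–NOR–RIV: 8+5+2+1+2 = 18
BRV–KEW–LAR–ALP–DOK–NOR–RIV: 8+5+2+3+7+2 = 27
The minimum is 17 min via BRV–KEW–LAR–NOR–RIV.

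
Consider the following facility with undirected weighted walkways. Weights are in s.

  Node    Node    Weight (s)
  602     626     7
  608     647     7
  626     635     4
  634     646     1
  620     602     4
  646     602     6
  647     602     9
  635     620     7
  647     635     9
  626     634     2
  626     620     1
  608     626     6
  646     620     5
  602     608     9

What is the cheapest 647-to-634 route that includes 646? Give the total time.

Shortest 647→646: 647 → 602 → 646 = 15
Shortest 646→634: 646 → 634 = 1
Total via 646: 15 + 1 = 16 s.

16 s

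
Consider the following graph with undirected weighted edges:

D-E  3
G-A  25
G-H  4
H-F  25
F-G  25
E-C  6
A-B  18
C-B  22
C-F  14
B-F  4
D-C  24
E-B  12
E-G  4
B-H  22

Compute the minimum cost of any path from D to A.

Compare a few routes:
D → E → G → A: 3+4+25 = 32
D → E → B → A: 3+12+18 = 33
The minimum is 32 via D → E → G → A.

32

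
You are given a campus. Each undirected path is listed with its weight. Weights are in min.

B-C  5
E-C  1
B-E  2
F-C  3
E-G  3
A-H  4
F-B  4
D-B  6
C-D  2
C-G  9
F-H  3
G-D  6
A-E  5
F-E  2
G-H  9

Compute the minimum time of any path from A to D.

8 min

Settle nodes by increasing distance from A:
A: 0
H: 4  (via A)
E: 5  (via A)
C: 6  (via E)
B: 7  (via E)
F: 7  (via H)
D: 8  (via C)
Shortest route: A–E–C–D = 8 min.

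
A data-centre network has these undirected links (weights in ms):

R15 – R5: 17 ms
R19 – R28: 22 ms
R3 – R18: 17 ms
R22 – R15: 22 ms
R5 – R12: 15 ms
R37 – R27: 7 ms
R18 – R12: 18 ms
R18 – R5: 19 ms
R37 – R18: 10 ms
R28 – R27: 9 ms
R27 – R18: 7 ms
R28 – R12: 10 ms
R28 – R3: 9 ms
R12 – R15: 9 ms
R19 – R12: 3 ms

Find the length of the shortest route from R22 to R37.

Enumerating some paths:
R22 → R15 → R12 → R28 → R27 → R37: 22+9+10+9+7 = 57
R22 → R15 → R12 → R18 → R27 → R37: 22+9+18+7+7 = 63
R22 → R15 → R12 → R18 → R37: 22+9+18+10 = 59
Cheapest is R22 → R15 → R12 → R28 → R27 → R37 at 57 ms.

57 ms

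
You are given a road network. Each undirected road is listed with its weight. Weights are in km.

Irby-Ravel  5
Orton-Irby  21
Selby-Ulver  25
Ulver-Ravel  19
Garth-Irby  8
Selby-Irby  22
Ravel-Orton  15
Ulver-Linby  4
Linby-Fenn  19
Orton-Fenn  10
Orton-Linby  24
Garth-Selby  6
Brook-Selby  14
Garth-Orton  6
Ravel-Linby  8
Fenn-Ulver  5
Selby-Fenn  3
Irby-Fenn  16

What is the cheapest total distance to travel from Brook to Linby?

Settle nodes by increasing distance from Brook:
Brook: 0
Selby: 14  (via Brook)
Fenn: 17  (via Selby)
Garth: 20  (via Selby)
Ulver: 22  (via Fenn)
Linby: 26  (via Ulver)
Shortest route: Brook–Selby–Fenn–Ulver–Linby = 26 km.

26 km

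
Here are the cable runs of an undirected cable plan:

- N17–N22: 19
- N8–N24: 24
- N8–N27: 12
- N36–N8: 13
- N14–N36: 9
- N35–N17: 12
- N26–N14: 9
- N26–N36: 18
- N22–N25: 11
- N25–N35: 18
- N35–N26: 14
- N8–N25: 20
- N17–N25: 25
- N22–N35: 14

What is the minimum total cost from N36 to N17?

44

Candidate routes:
N36–N8–N25–N22–N17: 13+20+11+19 = 63
N36–N8–N25–N17: 13+20+25 = 58
N36–N26–N35–N17: 18+14+12 = 44
Cheapest is N36–N26–N35–N17 at 44.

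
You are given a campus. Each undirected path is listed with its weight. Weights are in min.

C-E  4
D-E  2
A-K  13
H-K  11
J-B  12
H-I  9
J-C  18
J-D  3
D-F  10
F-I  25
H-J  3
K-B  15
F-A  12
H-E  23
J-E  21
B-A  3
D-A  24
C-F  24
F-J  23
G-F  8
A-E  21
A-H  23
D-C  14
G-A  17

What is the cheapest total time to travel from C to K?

23 min

Enumerating some paths:
C–E–D–J–H–K: 4+2+3+3+11 = 23
C–J–H–K: 18+3+11 = 32
C–D–J–H–K: 14+3+3+11 = 31
The minimum is 23 min via C–E–D–J–H–K.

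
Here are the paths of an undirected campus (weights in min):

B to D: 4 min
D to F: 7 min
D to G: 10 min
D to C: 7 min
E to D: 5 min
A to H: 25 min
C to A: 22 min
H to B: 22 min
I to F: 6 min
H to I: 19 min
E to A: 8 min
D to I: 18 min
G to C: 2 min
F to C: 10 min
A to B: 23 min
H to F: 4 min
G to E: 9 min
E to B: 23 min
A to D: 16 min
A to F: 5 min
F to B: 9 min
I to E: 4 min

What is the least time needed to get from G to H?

16 min

Candidate routes:
G - E - I - F - H: 9+4+6+4 = 23
G - D - F - H: 10+7+4 = 21
G - C - F - H: 2+10+4 = 16
G - C - D - F - H: 2+7+7+4 = 20
The minimum is 16 min via G - C - F - H.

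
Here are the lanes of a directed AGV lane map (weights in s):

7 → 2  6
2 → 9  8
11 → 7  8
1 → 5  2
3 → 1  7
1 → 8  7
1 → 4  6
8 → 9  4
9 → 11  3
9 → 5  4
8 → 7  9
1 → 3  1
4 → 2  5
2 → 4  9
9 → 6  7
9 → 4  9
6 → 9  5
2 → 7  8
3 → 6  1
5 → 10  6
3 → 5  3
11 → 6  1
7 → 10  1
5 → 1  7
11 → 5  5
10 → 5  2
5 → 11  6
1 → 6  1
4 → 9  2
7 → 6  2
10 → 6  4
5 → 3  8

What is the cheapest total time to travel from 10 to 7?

16 s

Settle nodes by increasing distance from 10:
10: 0
5: 2  (via 10)
6: 4  (via 10)
11: 8  (via 5)
1: 9  (via 5)
9: 9  (via 6)
3: 10  (via 5)
4: 15  (via 1)
7: 16  (via 11)
Shortest route: 10 → 5 → 11 → 7 = 16 s.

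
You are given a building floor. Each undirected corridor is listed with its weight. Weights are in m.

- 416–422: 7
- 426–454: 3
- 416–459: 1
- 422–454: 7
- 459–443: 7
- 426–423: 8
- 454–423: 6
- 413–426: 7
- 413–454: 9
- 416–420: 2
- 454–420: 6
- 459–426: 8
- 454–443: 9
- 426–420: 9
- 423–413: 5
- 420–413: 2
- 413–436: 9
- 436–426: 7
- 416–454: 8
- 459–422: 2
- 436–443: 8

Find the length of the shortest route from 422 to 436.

16 m

Shortest distances from 422:
422: 0
459: 2  (via 422)
416: 3  (via 459)
420: 5  (via 416)
413: 7  (via 420)
454: 7  (via 422)
443: 9  (via 459)
426: 10  (via 459)
423: 12  (via 413)
436: 16  (via 413)
Shortest route: 422 → 459 → 416 → 420 → 413 → 436 = 16 m.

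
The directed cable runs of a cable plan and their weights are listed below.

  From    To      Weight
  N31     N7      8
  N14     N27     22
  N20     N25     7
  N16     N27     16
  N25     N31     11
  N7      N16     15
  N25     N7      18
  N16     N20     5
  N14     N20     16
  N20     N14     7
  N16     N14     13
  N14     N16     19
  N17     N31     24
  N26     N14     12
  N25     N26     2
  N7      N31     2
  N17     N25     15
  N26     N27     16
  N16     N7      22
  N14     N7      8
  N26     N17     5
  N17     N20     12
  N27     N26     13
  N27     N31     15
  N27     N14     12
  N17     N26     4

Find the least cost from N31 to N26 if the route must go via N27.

52

Best N31 to N27: N31–N7–N16–N27 costing 39
Shortest N27→N26: N27–N26 = 13
Total via N27: 39 + 13 = 52.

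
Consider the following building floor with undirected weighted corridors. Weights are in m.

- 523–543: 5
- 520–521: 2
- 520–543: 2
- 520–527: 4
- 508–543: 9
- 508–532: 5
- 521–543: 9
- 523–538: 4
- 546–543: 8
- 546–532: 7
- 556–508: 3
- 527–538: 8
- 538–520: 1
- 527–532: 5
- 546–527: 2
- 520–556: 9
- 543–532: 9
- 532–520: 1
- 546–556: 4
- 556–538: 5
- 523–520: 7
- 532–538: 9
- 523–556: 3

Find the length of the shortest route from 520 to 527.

Settle nodes by increasing distance from 520:
520: 0
532: 1  (via 520)
538: 1  (via 520)
521: 2  (via 520)
543: 2  (via 520)
527: 4  (via 520)
Shortest route: 520–527 = 4 m.

4 m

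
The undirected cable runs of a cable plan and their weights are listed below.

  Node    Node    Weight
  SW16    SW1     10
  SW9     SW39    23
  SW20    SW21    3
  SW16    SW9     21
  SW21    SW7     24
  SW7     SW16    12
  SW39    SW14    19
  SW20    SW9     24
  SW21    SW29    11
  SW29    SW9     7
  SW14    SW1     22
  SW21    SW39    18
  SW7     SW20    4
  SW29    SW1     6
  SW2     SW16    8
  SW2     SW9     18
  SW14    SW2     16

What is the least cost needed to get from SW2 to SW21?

Running Dijkstra from SW2:
SW2: 0
SW16: 8  (via SW2)
SW14: 16  (via SW2)
SW1: 18  (via SW16)
SW9: 18  (via SW2)
SW7: 20  (via SW16)
SW20: 24  (via SW7)
SW29: 24  (via SW1)
SW21: 27  (via SW20)
Shortest route: SW2 → SW16 → SW7 → SW20 → SW21 = 27.

27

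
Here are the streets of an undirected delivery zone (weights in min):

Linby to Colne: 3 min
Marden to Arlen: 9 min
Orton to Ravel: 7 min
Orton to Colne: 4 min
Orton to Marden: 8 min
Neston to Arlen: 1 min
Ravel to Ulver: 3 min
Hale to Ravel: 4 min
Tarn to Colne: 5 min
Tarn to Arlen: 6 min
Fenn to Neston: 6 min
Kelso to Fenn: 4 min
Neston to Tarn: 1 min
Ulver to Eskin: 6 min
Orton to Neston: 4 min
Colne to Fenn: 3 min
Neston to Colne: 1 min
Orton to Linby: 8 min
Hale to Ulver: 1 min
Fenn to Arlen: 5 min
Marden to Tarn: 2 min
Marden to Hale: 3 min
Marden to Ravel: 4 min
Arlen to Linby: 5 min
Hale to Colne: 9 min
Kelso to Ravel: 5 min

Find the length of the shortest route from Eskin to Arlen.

Shortest distances from Eskin:
Eskin: 0
Ulver: 6  (via Eskin)
Hale: 7  (via Ulver)
Ravel: 9  (via Ulver)
Marden: 10  (via Hale)
Tarn: 12  (via Marden)
Neston: 13  (via Tarn)
Kelso: 14  (via Ravel)
Arlen: 14  (via Neston)
Shortest route: Eskin → Ulver → Hale → Marden → Tarn → Neston → Arlen = 14 min.

14 min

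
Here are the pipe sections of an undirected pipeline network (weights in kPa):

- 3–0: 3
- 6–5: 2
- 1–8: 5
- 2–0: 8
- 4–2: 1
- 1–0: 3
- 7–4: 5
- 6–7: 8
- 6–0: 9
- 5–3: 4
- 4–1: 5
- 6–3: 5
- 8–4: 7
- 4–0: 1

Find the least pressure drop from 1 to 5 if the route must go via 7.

19 kPa

Shortest 1→7: 1 → 0 → 4 → 7 = 9
Best 7 to 5: 7 → 6 → 5 costing 10
Total via 7: 9 + 10 = 19 kPa.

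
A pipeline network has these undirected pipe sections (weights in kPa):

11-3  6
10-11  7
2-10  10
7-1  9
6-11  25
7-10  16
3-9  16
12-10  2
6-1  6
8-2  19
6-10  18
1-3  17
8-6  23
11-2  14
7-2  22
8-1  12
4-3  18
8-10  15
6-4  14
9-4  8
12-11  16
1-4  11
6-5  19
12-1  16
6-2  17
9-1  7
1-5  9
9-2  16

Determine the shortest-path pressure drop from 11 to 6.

25 kPa

Enumerating some paths:
11–3–1–6: 6+17+6 = 29
11–6: 25 = 25
The minimum is 25 kPa via 11–6.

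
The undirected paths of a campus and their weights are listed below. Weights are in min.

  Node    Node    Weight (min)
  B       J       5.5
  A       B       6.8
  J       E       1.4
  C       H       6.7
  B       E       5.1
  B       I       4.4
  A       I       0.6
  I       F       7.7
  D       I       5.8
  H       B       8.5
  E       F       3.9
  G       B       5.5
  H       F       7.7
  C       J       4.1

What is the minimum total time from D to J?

Candidate routes:
D → I → B → J: 5.8+4.4+5.5 = 15.7
D → I → A → B → J: 5.8+0.6+6.8+5.5 = 18.7
D → I → B → E → J: 5.8+4.4+5.1+1.4 = 16.7
Cheapest is D → I → B → J at 15.7 min.

15.7 min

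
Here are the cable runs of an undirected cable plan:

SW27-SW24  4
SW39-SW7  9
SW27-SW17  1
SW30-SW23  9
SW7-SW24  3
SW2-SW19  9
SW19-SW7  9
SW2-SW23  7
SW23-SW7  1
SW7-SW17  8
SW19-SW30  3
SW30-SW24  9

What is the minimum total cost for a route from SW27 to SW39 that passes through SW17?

18

Best SW27 to SW17: SW27–SW17 costing 1
Shortest SW17→SW39: SW17–SW7–SW39 = 17
Total via SW17: 1 + 17 = 18.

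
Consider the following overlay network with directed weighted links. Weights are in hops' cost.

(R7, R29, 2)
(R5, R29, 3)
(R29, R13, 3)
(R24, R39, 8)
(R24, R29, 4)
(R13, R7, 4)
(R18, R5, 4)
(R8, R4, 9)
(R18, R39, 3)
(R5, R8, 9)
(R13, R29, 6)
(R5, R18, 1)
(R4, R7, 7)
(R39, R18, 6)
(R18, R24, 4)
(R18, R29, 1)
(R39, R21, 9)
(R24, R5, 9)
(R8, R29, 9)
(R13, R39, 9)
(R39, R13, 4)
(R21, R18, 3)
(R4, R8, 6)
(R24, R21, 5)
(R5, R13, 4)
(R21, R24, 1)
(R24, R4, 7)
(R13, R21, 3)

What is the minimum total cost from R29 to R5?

13 hops' cost

Running Dijkstra from R29:
R29: 0
R13: 3  (via R29)
R21: 6  (via R13)
R24: 7  (via R21)
R7: 7  (via R13)
R18: 9  (via R21)
R39: 12  (via R13)
R5: 13  (via R18)
Shortest route: R29–R13–R21–R18–R5 = 13 hops' cost.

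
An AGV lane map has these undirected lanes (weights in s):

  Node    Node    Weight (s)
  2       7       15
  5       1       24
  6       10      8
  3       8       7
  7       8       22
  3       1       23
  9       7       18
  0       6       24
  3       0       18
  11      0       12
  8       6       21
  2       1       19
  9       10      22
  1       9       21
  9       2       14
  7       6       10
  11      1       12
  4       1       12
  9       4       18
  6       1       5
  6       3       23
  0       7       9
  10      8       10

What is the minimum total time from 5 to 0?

Candidate routes:
5 - 1 - 3 - 0: 24+23+18 = 65
5 - 1 - 2 - 7 - 0: 24+19+15+9 = 67
5 - 1 - 6 - 0: 24+5+24 = 53
5 - 1 - 11 - 0: 24+12+12 = 48
The minimum is 48 s via 5 - 1 - 11 - 0.

48 s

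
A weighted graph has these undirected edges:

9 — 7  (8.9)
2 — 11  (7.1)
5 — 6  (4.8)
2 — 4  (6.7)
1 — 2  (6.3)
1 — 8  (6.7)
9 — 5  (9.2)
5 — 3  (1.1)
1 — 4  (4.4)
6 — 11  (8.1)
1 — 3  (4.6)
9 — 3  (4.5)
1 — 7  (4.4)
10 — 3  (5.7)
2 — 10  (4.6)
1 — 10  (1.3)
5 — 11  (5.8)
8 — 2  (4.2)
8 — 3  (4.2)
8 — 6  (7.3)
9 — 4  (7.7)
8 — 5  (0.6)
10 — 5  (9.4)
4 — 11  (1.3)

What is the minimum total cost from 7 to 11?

10.1

Enumerating some paths:
7 → 1 → 3 → 5 → 11: 4.4+4.6+1.1+5.8 = 15.9
7 → 1 → 10 → 2 → 11: 4.4+1.3+4.6+7.1 = 17.4
7 → 1 → 4 → 11: 4.4+4.4+1.3 = 10.1
The minimum is 10.1 via 7 → 1 → 4 → 11.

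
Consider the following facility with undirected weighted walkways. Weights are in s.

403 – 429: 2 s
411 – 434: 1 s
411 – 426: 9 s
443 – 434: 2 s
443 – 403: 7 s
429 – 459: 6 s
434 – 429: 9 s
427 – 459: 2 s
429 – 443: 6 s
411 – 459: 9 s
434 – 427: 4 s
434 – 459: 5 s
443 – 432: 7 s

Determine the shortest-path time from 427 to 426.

14 s

Shortest distances from 427:
427: 0
459: 2  (via 427)
434: 4  (via 427)
411: 5  (via 434)
443: 6  (via 434)
429: 8  (via 459)
403: 10  (via 429)
432: 13  (via 443)
426: 14  (via 411)
Shortest route: 427–434–411–426 = 14 s.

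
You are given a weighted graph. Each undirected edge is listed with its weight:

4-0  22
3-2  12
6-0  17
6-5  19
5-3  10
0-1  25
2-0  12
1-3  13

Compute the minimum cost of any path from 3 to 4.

Shortest distances from 3:
3: 0
5: 10  (via 3)
2: 12  (via 3)
1: 13  (via 3)
0: 24  (via 2)
6: 29  (via 5)
4: 46  (via 0)
Shortest route: 3–2–0–4 = 46.

46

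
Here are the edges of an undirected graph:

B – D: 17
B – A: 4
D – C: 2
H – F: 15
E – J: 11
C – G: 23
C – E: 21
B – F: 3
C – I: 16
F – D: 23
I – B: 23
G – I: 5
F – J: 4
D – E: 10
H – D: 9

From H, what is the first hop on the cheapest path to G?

Compare a few routes:
H → D → C → I → G: 9+2+16+5 = 32
H → D → C → G: 9+2+23 = 34
The minimum is 32 via H → D → C → I → G.
So from H the first move is to D.

D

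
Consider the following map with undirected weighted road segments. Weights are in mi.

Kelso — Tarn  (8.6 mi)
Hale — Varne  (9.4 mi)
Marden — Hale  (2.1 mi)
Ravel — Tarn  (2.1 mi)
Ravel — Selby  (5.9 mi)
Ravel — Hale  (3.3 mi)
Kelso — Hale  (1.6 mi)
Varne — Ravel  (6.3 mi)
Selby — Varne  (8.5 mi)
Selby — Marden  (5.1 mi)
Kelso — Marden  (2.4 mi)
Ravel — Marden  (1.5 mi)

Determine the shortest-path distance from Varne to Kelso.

Running Dijkstra from Varne:
Varne: 0
Ravel: 6.3  (via Varne)
Marden: 7.8  (via Ravel)
Tarn: 8.4  (via Ravel)
Selby: 8.5  (via Varne)
Hale: 9.4  (via Varne)
Kelso: 10.2  (via Marden)
Shortest route: Varne–Ravel–Marden–Kelso = 10.2 mi.

10.2 mi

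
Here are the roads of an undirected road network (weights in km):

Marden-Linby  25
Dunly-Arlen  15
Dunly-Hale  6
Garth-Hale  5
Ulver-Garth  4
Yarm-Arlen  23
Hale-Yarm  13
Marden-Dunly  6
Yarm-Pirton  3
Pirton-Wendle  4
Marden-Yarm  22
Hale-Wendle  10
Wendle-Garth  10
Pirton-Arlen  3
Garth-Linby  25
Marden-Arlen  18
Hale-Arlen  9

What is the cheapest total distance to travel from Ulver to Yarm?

21 km

Enumerating some paths:
Ulver - Garth - Hale - Arlen - Pirton - Yarm: 4+5+9+3+3 = 24
Ulver - Garth - Wendle - Pirton - Yarm: 4+10+4+3 = 21
Ulver - Garth - Hale - Yarm: 4+5+13 = 22
The minimum is 21 km via Ulver - Garth - Wendle - Pirton - Yarm.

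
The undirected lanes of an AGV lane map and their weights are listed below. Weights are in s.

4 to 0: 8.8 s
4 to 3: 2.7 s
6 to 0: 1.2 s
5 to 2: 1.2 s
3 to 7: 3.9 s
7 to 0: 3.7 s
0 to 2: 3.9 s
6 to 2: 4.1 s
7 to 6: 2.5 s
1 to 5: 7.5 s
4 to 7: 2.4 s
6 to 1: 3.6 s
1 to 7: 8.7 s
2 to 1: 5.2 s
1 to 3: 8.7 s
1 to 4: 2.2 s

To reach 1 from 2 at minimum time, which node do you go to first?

Compare a few routes:
2 → 6 → 1: 4.1+3.6 = 7.7
2 → 1: 5.2 = 5.2
The minimum is 5.2 s via 2 → 1.
So from 2 the first move is to 1.

1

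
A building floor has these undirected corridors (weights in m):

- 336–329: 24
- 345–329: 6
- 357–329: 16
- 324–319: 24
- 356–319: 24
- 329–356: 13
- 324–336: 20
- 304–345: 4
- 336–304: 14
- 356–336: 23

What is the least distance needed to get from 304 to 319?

47 m

Settle nodes by increasing distance from 304:
304: 0
345: 4  (via 304)
329: 10  (via 345)
336: 14  (via 304)
356: 23  (via 329)
357: 26  (via 329)
324: 34  (via 336)
319: 47  (via 356)
Shortest route: 304 → 345 → 329 → 356 → 319 = 47 m.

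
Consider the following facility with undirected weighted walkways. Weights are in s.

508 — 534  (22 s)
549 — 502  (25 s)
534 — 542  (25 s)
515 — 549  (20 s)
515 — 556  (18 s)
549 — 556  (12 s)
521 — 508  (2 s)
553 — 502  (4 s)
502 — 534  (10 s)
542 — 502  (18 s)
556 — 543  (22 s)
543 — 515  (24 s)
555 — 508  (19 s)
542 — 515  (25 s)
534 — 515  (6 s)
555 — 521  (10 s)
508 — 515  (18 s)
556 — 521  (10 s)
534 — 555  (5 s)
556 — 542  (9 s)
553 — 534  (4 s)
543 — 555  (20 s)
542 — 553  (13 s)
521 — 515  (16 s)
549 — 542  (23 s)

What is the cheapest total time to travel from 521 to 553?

Compare a few routes:
521 - 555 - 534 - 553: 10+5+4 = 19
521 - 555 - 534 - 502 - 553: 10+5+10+4 = 29
521 - 515 - 534 - 553: 16+6+4 = 26
521 - 508 - 534 - 553: 2+22+4 = 28
Cheapest is 521 - 555 - 534 - 553 at 19 s.

19 s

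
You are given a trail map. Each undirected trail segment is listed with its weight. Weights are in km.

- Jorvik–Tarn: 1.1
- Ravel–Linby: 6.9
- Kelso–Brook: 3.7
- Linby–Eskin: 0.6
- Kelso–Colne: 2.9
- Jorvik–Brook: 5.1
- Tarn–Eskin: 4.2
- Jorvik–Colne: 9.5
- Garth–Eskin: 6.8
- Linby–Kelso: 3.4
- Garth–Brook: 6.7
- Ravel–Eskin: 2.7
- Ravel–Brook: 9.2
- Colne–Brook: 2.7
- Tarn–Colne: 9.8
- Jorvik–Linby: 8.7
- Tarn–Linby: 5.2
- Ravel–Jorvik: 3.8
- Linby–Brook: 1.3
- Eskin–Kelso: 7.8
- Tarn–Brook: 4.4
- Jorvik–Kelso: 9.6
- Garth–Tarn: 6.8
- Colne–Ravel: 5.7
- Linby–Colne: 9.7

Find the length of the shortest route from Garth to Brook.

Enumerating some paths:
Garth–Eskin–Linby–Brook: 6.8+0.6+1.3 = 8.7
Garth–Brook: 6.7 = 6.7
The minimum is 6.7 km via Garth–Brook.

6.7 km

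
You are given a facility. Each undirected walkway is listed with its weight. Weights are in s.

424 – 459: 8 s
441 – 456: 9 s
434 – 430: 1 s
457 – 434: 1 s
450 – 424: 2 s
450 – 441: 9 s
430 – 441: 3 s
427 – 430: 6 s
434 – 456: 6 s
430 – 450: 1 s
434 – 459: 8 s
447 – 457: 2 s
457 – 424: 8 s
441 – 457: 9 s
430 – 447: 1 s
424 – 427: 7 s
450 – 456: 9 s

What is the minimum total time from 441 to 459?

Candidate routes:
441–430–450–424–459: 3+1+2+8 = 14
441–430–447–457–434–459: 3+1+2+1+8 = 15
441–430–434–459: 3+1+8 = 12
Cheapest is 441–430–434–459 at 12 s.

12 s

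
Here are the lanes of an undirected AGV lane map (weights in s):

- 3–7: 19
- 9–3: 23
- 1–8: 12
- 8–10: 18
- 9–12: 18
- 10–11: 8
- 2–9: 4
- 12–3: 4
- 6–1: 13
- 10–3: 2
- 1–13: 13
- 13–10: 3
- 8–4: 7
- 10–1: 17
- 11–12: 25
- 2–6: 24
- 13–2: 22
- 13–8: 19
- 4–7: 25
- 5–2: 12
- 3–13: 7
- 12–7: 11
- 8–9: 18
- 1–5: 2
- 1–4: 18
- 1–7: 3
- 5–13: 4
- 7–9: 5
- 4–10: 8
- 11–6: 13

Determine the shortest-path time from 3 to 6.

Compare a few routes:
3–10–11–6: 2+8+13 = 23
3–13–10–11–6: 7+3+8+13 = 31
3–13–5–1–6: 7+4+2+13 = 26
3–10–13–5–1–6: 2+3+4+2+13 = 24
The minimum is 23 s via 3–10–11–6.

23 s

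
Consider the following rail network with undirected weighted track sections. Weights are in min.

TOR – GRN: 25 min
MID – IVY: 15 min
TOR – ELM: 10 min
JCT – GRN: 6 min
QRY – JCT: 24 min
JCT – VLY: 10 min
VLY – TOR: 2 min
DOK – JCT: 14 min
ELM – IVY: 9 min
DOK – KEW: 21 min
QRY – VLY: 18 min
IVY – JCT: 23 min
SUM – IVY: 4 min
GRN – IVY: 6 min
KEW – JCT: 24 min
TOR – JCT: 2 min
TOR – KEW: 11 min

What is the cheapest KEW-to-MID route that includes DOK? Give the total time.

Best KEW to DOK: KEW → DOK costing 21
Shortest DOK→MID: DOK → JCT → GRN → IVY → MID = 41
Total via DOK: 21 + 41 = 62 min.

62 min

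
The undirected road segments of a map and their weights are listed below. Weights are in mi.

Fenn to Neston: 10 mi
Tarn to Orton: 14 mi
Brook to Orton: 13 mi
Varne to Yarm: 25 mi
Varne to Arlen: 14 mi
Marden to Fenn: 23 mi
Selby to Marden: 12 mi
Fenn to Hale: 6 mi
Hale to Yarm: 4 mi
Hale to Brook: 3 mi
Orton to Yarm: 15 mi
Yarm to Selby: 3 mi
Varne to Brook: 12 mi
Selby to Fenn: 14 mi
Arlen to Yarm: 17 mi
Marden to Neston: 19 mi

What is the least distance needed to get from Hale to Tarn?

30 mi

Enumerating some paths:
Hale–Brook–Orton–Tarn: 3+13+14 = 30
Hale–Yarm–Orton–Tarn: 4+15+14 = 33
Cheapest is Hale–Brook–Orton–Tarn at 30 mi.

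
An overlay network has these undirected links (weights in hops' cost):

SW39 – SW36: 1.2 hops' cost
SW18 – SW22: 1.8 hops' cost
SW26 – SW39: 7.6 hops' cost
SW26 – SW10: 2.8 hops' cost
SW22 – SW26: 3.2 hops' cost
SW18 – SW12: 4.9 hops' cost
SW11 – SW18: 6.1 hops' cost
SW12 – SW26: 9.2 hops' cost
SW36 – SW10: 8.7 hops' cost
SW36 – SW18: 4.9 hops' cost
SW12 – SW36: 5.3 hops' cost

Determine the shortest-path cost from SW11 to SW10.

13.9 hops' cost

Shortest distances from SW11:
SW11: 0
SW18: 6.1  (via SW11)
SW22: 7.9  (via SW18)
SW12: 11  (via SW18)
SW36: 11  (via SW18)
SW26: 11.1  (via SW22)
SW39: 12.2  (via SW36)
SW10: 13.9  (via SW26)
Shortest route: SW11–SW18–SW22–SW26–SW10 = 13.9 hops' cost.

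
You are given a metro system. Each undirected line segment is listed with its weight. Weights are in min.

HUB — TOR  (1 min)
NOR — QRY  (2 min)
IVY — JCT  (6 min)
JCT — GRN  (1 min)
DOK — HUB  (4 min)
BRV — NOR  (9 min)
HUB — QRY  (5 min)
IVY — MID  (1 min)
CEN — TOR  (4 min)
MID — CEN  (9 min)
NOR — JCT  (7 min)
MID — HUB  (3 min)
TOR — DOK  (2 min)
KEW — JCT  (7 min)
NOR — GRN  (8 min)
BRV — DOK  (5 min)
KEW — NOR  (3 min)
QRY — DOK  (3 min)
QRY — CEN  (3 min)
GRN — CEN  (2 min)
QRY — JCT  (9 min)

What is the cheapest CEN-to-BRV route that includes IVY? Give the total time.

Shortest CEN→IVY: CEN–GRN–JCT–IVY = 9
Best IVY to BRV: IVY–MID–HUB–TOR–DOK–BRV costing 12
Total via IVY: 9 + 12 = 21 min.

21 min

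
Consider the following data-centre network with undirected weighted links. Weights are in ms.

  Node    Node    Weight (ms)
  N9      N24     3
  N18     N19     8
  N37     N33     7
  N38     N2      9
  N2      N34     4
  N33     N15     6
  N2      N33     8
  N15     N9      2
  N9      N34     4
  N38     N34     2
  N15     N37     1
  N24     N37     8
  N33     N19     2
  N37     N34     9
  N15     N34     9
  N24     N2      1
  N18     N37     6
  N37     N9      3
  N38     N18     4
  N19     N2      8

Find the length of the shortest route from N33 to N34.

Running Dijkstra from N33:
N33: 0
N19: 2  (via N33)
N15: 6  (via N33)
N37: 7  (via N33)
N2: 8  (via N33)
N9: 8  (via N15)
N24: 9  (via N2)
N18: 10  (via N19)
N34: 12  (via N2)
Shortest route: N33–N2–N34 = 12 ms.

12 ms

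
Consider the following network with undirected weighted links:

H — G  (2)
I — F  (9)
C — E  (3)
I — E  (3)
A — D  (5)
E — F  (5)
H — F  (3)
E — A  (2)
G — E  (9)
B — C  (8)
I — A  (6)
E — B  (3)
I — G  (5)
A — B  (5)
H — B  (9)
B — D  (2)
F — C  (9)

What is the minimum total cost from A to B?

5

Settle nodes by increasing distance from A:
A: 0
E: 2  (via A)
B: 5  (via A)
Shortest route: A–B = 5.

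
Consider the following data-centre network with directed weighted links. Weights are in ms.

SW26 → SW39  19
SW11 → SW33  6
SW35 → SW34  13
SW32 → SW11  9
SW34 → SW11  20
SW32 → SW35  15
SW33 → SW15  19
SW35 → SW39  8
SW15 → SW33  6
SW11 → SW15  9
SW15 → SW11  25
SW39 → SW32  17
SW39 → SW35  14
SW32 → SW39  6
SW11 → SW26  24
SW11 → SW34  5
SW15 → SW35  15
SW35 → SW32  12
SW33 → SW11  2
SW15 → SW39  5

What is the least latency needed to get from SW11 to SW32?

Enumerating some paths:
SW11 → SW15 → SW39 → SW32: 9+5+17 = 31
SW11 → SW15 → SW35 → SW32: 9+15+12 = 36
Cheapest is SW11 → SW15 → SW39 → SW32 at 31 ms.

31 ms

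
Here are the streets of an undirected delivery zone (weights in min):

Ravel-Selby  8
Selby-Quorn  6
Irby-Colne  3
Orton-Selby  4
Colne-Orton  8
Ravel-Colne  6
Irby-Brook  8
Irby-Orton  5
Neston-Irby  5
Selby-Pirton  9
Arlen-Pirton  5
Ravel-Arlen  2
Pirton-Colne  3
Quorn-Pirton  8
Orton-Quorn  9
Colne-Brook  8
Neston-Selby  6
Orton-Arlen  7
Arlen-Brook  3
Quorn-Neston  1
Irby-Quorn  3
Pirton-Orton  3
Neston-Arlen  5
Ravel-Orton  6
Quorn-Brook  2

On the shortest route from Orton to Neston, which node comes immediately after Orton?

Candidate routes:
Orton → Selby → Neston: 4+6 = 10
Orton → Irby → Quorn → Neston: 5+3+1 = 9
Orton → Quorn → Neston: 9+1 = 10
Cheapest is Orton → Irby → Quorn → Neston at 9 min.
So from Orton the first move is to Irby.

Irby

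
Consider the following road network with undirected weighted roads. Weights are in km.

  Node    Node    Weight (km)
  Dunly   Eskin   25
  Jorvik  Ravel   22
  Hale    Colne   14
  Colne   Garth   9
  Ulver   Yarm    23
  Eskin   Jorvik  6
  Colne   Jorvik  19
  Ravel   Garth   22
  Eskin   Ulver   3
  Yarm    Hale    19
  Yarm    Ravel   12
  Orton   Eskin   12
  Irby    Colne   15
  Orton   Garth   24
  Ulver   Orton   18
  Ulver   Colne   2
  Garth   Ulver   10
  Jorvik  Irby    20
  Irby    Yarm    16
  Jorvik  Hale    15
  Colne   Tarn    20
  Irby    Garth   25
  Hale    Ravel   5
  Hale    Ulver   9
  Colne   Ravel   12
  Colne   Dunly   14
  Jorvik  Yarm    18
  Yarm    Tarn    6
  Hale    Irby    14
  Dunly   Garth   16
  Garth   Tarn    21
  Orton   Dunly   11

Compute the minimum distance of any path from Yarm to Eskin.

24 km

Enumerating some paths:
Yarm - Ulver - Eskin: 23+3 = 26
Yarm - Jorvik - Eskin: 18+6 = 24
Cheapest is Yarm - Jorvik - Eskin at 24 km.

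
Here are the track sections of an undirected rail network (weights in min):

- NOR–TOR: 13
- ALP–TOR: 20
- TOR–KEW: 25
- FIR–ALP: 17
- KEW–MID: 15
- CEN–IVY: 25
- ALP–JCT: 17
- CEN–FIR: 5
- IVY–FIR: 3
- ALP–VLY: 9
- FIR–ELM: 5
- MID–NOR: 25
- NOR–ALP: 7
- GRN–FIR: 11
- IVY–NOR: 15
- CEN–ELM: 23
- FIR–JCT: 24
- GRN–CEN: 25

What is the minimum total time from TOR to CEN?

36 min

Running Dijkstra from TOR:
TOR: 0
NOR: 13  (via TOR)
ALP: 20  (via TOR)
KEW: 25  (via TOR)
IVY: 28  (via NOR)
VLY: 29  (via ALP)
FIR: 31  (via IVY)
CEN: 36  (via FIR)
Shortest route: TOR–NOR–IVY–FIR–CEN = 36 min.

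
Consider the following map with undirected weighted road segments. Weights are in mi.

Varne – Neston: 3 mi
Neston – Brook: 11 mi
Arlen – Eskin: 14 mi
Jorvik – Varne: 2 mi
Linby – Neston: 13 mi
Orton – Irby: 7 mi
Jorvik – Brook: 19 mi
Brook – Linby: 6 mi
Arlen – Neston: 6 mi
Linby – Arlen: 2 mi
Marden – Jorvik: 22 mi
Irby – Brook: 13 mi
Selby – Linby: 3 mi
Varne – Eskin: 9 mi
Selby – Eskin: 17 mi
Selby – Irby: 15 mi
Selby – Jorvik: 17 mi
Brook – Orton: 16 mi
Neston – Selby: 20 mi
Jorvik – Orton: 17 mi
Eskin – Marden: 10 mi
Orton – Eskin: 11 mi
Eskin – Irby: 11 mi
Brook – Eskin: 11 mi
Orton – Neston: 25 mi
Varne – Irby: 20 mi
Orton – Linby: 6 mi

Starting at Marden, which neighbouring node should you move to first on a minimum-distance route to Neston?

Eskin

Compare a few routes:
Marden - Eskin - Varne - Neston: 10+9+3 = 22
Marden - Jorvik - Varne - Neston: 22+2+3 = 27
Cheapest is Marden - Eskin - Varne - Neston at 22 mi.
So from Marden the first move is to Eskin.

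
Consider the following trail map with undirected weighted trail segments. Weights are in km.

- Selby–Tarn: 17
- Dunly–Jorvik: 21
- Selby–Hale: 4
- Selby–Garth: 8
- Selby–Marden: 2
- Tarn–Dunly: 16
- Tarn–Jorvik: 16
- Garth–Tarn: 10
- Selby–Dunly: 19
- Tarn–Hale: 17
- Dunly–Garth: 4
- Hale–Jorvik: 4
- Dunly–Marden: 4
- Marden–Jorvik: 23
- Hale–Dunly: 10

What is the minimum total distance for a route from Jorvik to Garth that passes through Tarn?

Shortest Jorvik→Tarn: Jorvik–Tarn = 16
Best Tarn to Garth: Tarn–Garth costing 10
Total via Tarn: 16 + 10 = 26 km.

26 km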